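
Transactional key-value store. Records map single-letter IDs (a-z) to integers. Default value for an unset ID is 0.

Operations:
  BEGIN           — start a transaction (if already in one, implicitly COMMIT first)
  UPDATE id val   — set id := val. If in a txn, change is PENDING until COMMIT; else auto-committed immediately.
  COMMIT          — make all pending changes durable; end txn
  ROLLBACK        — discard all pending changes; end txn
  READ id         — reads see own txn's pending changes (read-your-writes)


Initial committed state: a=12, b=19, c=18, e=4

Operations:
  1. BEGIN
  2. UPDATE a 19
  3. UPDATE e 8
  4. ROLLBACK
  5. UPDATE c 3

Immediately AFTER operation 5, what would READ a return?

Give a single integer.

Answer: 12

Derivation:
Initial committed: {a=12, b=19, c=18, e=4}
Op 1: BEGIN: in_txn=True, pending={}
Op 2: UPDATE a=19 (pending; pending now {a=19})
Op 3: UPDATE e=8 (pending; pending now {a=19, e=8})
Op 4: ROLLBACK: discarded pending ['a', 'e']; in_txn=False
Op 5: UPDATE c=3 (auto-commit; committed c=3)
After op 5: visible(a) = 12 (pending={}, committed={a=12, b=19, c=3, e=4})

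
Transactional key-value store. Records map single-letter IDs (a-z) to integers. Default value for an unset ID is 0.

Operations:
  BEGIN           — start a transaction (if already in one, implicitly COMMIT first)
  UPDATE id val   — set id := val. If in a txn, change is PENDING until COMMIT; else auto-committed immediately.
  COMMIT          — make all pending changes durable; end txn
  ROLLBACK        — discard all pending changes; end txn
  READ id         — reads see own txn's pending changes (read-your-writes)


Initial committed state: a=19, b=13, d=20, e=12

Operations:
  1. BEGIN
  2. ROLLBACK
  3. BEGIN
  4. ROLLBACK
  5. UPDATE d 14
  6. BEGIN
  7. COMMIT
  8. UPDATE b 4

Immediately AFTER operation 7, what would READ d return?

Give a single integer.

Answer: 14

Derivation:
Initial committed: {a=19, b=13, d=20, e=12}
Op 1: BEGIN: in_txn=True, pending={}
Op 2: ROLLBACK: discarded pending []; in_txn=False
Op 3: BEGIN: in_txn=True, pending={}
Op 4: ROLLBACK: discarded pending []; in_txn=False
Op 5: UPDATE d=14 (auto-commit; committed d=14)
Op 6: BEGIN: in_txn=True, pending={}
Op 7: COMMIT: merged [] into committed; committed now {a=19, b=13, d=14, e=12}
After op 7: visible(d) = 14 (pending={}, committed={a=19, b=13, d=14, e=12})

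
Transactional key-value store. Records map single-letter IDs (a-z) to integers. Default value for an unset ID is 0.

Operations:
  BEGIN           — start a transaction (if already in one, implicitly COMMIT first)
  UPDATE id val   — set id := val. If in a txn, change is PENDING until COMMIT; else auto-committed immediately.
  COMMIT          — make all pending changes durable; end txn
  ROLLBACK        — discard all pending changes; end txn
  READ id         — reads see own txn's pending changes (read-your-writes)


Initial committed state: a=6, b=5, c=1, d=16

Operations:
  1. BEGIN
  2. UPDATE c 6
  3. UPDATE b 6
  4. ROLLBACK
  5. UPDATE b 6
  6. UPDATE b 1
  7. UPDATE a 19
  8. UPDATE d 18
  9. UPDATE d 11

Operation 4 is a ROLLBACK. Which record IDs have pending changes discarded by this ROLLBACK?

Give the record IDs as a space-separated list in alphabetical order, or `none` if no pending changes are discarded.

Answer: b c

Derivation:
Initial committed: {a=6, b=5, c=1, d=16}
Op 1: BEGIN: in_txn=True, pending={}
Op 2: UPDATE c=6 (pending; pending now {c=6})
Op 3: UPDATE b=6 (pending; pending now {b=6, c=6})
Op 4: ROLLBACK: discarded pending ['b', 'c']; in_txn=False
Op 5: UPDATE b=6 (auto-commit; committed b=6)
Op 6: UPDATE b=1 (auto-commit; committed b=1)
Op 7: UPDATE a=19 (auto-commit; committed a=19)
Op 8: UPDATE d=18 (auto-commit; committed d=18)
Op 9: UPDATE d=11 (auto-commit; committed d=11)
ROLLBACK at op 4 discards: ['b', 'c']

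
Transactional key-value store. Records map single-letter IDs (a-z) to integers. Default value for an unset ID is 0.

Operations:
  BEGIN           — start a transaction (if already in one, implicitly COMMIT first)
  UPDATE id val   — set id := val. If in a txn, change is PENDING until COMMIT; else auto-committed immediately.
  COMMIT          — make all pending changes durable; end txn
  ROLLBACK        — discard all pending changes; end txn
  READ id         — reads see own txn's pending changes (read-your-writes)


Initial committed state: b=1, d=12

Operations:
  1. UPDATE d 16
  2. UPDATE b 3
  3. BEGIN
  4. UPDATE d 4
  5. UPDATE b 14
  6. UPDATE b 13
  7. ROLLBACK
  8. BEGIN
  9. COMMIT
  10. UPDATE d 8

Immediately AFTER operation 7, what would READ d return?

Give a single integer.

Initial committed: {b=1, d=12}
Op 1: UPDATE d=16 (auto-commit; committed d=16)
Op 2: UPDATE b=3 (auto-commit; committed b=3)
Op 3: BEGIN: in_txn=True, pending={}
Op 4: UPDATE d=4 (pending; pending now {d=4})
Op 5: UPDATE b=14 (pending; pending now {b=14, d=4})
Op 6: UPDATE b=13 (pending; pending now {b=13, d=4})
Op 7: ROLLBACK: discarded pending ['b', 'd']; in_txn=False
After op 7: visible(d) = 16 (pending={}, committed={b=3, d=16})

Answer: 16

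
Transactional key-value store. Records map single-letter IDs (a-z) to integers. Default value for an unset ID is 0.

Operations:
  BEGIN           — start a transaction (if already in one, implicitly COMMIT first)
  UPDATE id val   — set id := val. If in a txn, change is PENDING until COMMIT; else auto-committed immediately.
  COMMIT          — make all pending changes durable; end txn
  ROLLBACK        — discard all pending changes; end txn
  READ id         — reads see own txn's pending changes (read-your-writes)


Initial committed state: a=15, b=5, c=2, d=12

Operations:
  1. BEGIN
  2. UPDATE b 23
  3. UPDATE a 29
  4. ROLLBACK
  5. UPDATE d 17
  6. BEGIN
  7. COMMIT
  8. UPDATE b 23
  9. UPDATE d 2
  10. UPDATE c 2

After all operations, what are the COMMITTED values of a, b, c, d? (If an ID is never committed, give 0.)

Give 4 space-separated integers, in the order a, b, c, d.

Initial committed: {a=15, b=5, c=2, d=12}
Op 1: BEGIN: in_txn=True, pending={}
Op 2: UPDATE b=23 (pending; pending now {b=23})
Op 3: UPDATE a=29 (pending; pending now {a=29, b=23})
Op 4: ROLLBACK: discarded pending ['a', 'b']; in_txn=False
Op 5: UPDATE d=17 (auto-commit; committed d=17)
Op 6: BEGIN: in_txn=True, pending={}
Op 7: COMMIT: merged [] into committed; committed now {a=15, b=5, c=2, d=17}
Op 8: UPDATE b=23 (auto-commit; committed b=23)
Op 9: UPDATE d=2 (auto-commit; committed d=2)
Op 10: UPDATE c=2 (auto-commit; committed c=2)
Final committed: {a=15, b=23, c=2, d=2}

Answer: 15 23 2 2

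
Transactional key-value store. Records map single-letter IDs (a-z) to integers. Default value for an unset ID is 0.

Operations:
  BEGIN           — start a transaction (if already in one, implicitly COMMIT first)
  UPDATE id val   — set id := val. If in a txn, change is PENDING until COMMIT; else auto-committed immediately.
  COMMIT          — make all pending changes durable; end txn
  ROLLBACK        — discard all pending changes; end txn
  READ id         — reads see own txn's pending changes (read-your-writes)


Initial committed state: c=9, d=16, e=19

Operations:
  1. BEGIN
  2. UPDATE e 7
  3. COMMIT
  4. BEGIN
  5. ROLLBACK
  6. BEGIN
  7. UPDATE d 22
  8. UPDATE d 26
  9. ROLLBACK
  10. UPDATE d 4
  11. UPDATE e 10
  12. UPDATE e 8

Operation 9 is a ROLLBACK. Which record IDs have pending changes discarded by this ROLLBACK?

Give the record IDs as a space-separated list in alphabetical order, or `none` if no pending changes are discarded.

Answer: d

Derivation:
Initial committed: {c=9, d=16, e=19}
Op 1: BEGIN: in_txn=True, pending={}
Op 2: UPDATE e=7 (pending; pending now {e=7})
Op 3: COMMIT: merged ['e'] into committed; committed now {c=9, d=16, e=7}
Op 4: BEGIN: in_txn=True, pending={}
Op 5: ROLLBACK: discarded pending []; in_txn=False
Op 6: BEGIN: in_txn=True, pending={}
Op 7: UPDATE d=22 (pending; pending now {d=22})
Op 8: UPDATE d=26 (pending; pending now {d=26})
Op 9: ROLLBACK: discarded pending ['d']; in_txn=False
Op 10: UPDATE d=4 (auto-commit; committed d=4)
Op 11: UPDATE e=10 (auto-commit; committed e=10)
Op 12: UPDATE e=8 (auto-commit; committed e=8)
ROLLBACK at op 9 discards: ['d']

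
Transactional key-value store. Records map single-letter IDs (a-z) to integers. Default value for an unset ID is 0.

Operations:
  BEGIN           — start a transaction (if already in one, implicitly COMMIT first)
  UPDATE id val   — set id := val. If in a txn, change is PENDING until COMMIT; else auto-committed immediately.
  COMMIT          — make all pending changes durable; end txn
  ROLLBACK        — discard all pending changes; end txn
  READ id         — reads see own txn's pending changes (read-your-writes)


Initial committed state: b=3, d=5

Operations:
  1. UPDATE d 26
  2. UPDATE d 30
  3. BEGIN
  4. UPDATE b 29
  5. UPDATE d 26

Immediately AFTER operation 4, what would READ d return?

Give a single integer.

Initial committed: {b=3, d=5}
Op 1: UPDATE d=26 (auto-commit; committed d=26)
Op 2: UPDATE d=30 (auto-commit; committed d=30)
Op 3: BEGIN: in_txn=True, pending={}
Op 4: UPDATE b=29 (pending; pending now {b=29})
After op 4: visible(d) = 30 (pending={b=29}, committed={b=3, d=30})

Answer: 30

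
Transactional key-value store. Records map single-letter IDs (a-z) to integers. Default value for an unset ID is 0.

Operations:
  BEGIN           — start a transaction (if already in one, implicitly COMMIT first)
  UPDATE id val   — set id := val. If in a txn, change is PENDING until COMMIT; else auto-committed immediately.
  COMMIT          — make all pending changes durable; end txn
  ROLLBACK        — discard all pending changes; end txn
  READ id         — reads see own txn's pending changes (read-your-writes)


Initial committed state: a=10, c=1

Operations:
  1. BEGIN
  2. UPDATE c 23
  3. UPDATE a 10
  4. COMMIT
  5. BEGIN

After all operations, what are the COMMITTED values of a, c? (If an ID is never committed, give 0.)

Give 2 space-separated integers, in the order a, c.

Initial committed: {a=10, c=1}
Op 1: BEGIN: in_txn=True, pending={}
Op 2: UPDATE c=23 (pending; pending now {c=23})
Op 3: UPDATE a=10 (pending; pending now {a=10, c=23})
Op 4: COMMIT: merged ['a', 'c'] into committed; committed now {a=10, c=23}
Op 5: BEGIN: in_txn=True, pending={}
Final committed: {a=10, c=23}

Answer: 10 23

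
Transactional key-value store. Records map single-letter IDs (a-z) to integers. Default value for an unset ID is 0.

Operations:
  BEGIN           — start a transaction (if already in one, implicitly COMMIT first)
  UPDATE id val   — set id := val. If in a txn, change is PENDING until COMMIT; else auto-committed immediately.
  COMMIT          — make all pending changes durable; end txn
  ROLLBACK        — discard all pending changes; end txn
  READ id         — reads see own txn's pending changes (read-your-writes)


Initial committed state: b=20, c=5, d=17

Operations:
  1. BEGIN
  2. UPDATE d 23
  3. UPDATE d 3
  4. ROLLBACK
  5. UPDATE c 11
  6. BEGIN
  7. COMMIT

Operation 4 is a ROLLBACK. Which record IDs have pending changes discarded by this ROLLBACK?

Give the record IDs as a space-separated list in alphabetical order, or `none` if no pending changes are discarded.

Answer: d

Derivation:
Initial committed: {b=20, c=5, d=17}
Op 1: BEGIN: in_txn=True, pending={}
Op 2: UPDATE d=23 (pending; pending now {d=23})
Op 3: UPDATE d=3 (pending; pending now {d=3})
Op 4: ROLLBACK: discarded pending ['d']; in_txn=False
Op 5: UPDATE c=11 (auto-commit; committed c=11)
Op 6: BEGIN: in_txn=True, pending={}
Op 7: COMMIT: merged [] into committed; committed now {b=20, c=11, d=17}
ROLLBACK at op 4 discards: ['d']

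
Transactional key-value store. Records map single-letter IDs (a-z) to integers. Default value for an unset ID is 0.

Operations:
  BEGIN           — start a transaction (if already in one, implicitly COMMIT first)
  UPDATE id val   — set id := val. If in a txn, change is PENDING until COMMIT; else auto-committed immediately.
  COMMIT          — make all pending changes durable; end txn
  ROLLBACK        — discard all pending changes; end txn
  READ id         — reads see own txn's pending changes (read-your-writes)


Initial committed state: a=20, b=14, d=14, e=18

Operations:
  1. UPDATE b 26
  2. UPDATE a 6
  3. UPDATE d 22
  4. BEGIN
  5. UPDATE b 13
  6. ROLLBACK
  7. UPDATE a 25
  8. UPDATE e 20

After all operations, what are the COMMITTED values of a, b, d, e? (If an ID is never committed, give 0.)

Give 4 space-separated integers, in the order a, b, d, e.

Initial committed: {a=20, b=14, d=14, e=18}
Op 1: UPDATE b=26 (auto-commit; committed b=26)
Op 2: UPDATE a=6 (auto-commit; committed a=6)
Op 3: UPDATE d=22 (auto-commit; committed d=22)
Op 4: BEGIN: in_txn=True, pending={}
Op 5: UPDATE b=13 (pending; pending now {b=13})
Op 6: ROLLBACK: discarded pending ['b']; in_txn=False
Op 7: UPDATE a=25 (auto-commit; committed a=25)
Op 8: UPDATE e=20 (auto-commit; committed e=20)
Final committed: {a=25, b=26, d=22, e=20}

Answer: 25 26 22 20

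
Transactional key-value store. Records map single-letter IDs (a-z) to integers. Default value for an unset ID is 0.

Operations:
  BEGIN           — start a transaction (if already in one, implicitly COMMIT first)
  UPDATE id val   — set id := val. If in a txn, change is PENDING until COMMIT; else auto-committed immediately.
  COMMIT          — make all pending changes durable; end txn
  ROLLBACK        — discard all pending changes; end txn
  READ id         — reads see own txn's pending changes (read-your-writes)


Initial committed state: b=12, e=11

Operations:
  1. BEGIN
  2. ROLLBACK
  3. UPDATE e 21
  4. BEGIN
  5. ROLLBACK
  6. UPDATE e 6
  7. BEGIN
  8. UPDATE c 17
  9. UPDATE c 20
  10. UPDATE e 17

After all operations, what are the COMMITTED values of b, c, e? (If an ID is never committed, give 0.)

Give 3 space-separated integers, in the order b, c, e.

Answer: 12 0 6

Derivation:
Initial committed: {b=12, e=11}
Op 1: BEGIN: in_txn=True, pending={}
Op 2: ROLLBACK: discarded pending []; in_txn=False
Op 3: UPDATE e=21 (auto-commit; committed e=21)
Op 4: BEGIN: in_txn=True, pending={}
Op 5: ROLLBACK: discarded pending []; in_txn=False
Op 6: UPDATE e=6 (auto-commit; committed e=6)
Op 7: BEGIN: in_txn=True, pending={}
Op 8: UPDATE c=17 (pending; pending now {c=17})
Op 9: UPDATE c=20 (pending; pending now {c=20})
Op 10: UPDATE e=17 (pending; pending now {c=20, e=17})
Final committed: {b=12, e=6}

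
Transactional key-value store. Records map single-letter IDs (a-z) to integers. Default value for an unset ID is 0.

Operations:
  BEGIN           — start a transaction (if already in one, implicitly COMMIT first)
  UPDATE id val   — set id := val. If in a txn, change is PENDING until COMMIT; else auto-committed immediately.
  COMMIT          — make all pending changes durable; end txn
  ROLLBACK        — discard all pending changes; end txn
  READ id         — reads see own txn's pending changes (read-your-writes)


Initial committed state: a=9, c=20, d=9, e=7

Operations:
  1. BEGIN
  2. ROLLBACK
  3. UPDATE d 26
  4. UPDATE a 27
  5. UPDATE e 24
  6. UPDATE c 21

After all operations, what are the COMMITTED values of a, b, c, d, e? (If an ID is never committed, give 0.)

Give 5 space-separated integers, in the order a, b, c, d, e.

Answer: 27 0 21 26 24

Derivation:
Initial committed: {a=9, c=20, d=9, e=7}
Op 1: BEGIN: in_txn=True, pending={}
Op 2: ROLLBACK: discarded pending []; in_txn=False
Op 3: UPDATE d=26 (auto-commit; committed d=26)
Op 4: UPDATE a=27 (auto-commit; committed a=27)
Op 5: UPDATE e=24 (auto-commit; committed e=24)
Op 6: UPDATE c=21 (auto-commit; committed c=21)
Final committed: {a=27, c=21, d=26, e=24}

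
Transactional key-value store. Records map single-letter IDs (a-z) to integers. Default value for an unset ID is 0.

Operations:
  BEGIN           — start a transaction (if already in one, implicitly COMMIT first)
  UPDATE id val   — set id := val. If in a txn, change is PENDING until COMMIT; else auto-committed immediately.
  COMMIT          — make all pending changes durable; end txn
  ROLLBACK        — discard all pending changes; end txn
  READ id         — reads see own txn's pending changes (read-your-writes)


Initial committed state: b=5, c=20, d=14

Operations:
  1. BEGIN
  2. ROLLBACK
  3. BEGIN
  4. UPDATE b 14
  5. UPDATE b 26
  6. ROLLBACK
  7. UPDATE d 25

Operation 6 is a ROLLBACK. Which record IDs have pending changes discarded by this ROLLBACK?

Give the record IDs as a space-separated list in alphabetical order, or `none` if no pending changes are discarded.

Initial committed: {b=5, c=20, d=14}
Op 1: BEGIN: in_txn=True, pending={}
Op 2: ROLLBACK: discarded pending []; in_txn=False
Op 3: BEGIN: in_txn=True, pending={}
Op 4: UPDATE b=14 (pending; pending now {b=14})
Op 5: UPDATE b=26 (pending; pending now {b=26})
Op 6: ROLLBACK: discarded pending ['b']; in_txn=False
Op 7: UPDATE d=25 (auto-commit; committed d=25)
ROLLBACK at op 6 discards: ['b']

Answer: b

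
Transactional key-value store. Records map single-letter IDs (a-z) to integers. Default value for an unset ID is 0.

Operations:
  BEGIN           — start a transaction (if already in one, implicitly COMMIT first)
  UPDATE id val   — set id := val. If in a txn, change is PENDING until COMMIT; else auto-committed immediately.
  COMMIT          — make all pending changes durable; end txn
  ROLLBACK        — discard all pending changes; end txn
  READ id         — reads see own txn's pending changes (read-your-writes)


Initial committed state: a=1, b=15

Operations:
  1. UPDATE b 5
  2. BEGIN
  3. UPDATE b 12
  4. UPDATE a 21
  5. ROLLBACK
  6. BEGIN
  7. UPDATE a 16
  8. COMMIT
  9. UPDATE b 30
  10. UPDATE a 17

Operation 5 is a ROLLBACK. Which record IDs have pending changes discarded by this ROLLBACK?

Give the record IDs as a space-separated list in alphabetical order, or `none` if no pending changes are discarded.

Initial committed: {a=1, b=15}
Op 1: UPDATE b=5 (auto-commit; committed b=5)
Op 2: BEGIN: in_txn=True, pending={}
Op 3: UPDATE b=12 (pending; pending now {b=12})
Op 4: UPDATE a=21 (pending; pending now {a=21, b=12})
Op 5: ROLLBACK: discarded pending ['a', 'b']; in_txn=False
Op 6: BEGIN: in_txn=True, pending={}
Op 7: UPDATE a=16 (pending; pending now {a=16})
Op 8: COMMIT: merged ['a'] into committed; committed now {a=16, b=5}
Op 9: UPDATE b=30 (auto-commit; committed b=30)
Op 10: UPDATE a=17 (auto-commit; committed a=17)
ROLLBACK at op 5 discards: ['a', 'b']

Answer: a b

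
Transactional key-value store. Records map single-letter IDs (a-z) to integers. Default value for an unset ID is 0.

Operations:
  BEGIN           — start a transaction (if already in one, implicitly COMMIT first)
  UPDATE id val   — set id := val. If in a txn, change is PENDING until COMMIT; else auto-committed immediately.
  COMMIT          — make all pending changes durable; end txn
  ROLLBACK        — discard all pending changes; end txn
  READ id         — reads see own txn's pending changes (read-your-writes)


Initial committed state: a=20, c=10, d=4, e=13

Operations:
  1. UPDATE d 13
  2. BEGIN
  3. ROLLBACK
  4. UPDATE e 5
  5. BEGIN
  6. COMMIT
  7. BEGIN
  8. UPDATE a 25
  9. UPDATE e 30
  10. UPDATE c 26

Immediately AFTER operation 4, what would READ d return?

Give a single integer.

Initial committed: {a=20, c=10, d=4, e=13}
Op 1: UPDATE d=13 (auto-commit; committed d=13)
Op 2: BEGIN: in_txn=True, pending={}
Op 3: ROLLBACK: discarded pending []; in_txn=False
Op 4: UPDATE e=5 (auto-commit; committed e=5)
After op 4: visible(d) = 13 (pending={}, committed={a=20, c=10, d=13, e=5})

Answer: 13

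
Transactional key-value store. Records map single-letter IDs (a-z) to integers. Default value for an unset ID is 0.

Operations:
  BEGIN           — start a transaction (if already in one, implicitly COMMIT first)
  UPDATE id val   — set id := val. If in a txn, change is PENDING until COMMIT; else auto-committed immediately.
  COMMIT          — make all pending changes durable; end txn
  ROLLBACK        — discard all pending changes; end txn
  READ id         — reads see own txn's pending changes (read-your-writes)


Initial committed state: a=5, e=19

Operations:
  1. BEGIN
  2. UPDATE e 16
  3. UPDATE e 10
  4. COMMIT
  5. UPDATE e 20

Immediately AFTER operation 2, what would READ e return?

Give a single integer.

Answer: 16

Derivation:
Initial committed: {a=5, e=19}
Op 1: BEGIN: in_txn=True, pending={}
Op 2: UPDATE e=16 (pending; pending now {e=16})
After op 2: visible(e) = 16 (pending={e=16}, committed={a=5, e=19})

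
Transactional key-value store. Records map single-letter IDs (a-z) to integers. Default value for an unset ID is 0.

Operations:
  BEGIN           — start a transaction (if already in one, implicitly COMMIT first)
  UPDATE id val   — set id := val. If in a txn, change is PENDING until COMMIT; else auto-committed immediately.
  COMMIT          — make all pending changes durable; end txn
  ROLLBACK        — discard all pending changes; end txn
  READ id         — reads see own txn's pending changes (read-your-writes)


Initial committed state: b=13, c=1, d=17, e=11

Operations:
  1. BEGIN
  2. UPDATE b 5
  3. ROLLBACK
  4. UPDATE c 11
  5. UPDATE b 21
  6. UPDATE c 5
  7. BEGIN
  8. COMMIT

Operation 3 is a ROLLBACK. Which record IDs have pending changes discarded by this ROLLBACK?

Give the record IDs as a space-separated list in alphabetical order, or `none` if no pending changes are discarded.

Initial committed: {b=13, c=1, d=17, e=11}
Op 1: BEGIN: in_txn=True, pending={}
Op 2: UPDATE b=5 (pending; pending now {b=5})
Op 3: ROLLBACK: discarded pending ['b']; in_txn=False
Op 4: UPDATE c=11 (auto-commit; committed c=11)
Op 5: UPDATE b=21 (auto-commit; committed b=21)
Op 6: UPDATE c=5 (auto-commit; committed c=5)
Op 7: BEGIN: in_txn=True, pending={}
Op 8: COMMIT: merged [] into committed; committed now {b=21, c=5, d=17, e=11}
ROLLBACK at op 3 discards: ['b']

Answer: b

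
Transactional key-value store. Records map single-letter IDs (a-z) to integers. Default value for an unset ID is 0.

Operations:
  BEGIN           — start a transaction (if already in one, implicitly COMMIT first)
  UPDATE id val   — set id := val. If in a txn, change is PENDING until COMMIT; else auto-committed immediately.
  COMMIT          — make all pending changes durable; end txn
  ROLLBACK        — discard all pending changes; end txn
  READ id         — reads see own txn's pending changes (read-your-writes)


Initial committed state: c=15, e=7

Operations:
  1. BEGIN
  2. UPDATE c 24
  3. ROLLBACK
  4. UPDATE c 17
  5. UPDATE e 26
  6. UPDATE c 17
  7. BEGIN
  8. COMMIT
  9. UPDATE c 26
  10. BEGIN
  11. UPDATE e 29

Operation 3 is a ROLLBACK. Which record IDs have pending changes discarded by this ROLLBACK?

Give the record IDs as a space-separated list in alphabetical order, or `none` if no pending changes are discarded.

Answer: c

Derivation:
Initial committed: {c=15, e=7}
Op 1: BEGIN: in_txn=True, pending={}
Op 2: UPDATE c=24 (pending; pending now {c=24})
Op 3: ROLLBACK: discarded pending ['c']; in_txn=False
Op 4: UPDATE c=17 (auto-commit; committed c=17)
Op 5: UPDATE e=26 (auto-commit; committed e=26)
Op 6: UPDATE c=17 (auto-commit; committed c=17)
Op 7: BEGIN: in_txn=True, pending={}
Op 8: COMMIT: merged [] into committed; committed now {c=17, e=26}
Op 9: UPDATE c=26 (auto-commit; committed c=26)
Op 10: BEGIN: in_txn=True, pending={}
Op 11: UPDATE e=29 (pending; pending now {e=29})
ROLLBACK at op 3 discards: ['c']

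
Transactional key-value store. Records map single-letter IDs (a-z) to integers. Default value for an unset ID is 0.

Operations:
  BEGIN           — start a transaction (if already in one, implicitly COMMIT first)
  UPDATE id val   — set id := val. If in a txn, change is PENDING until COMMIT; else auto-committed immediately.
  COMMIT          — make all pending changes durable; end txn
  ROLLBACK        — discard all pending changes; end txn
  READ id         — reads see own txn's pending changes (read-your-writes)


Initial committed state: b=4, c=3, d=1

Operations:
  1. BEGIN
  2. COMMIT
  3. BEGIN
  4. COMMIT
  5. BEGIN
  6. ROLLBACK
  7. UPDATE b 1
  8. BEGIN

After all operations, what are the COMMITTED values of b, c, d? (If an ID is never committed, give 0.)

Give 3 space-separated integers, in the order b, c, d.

Initial committed: {b=4, c=3, d=1}
Op 1: BEGIN: in_txn=True, pending={}
Op 2: COMMIT: merged [] into committed; committed now {b=4, c=3, d=1}
Op 3: BEGIN: in_txn=True, pending={}
Op 4: COMMIT: merged [] into committed; committed now {b=4, c=3, d=1}
Op 5: BEGIN: in_txn=True, pending={}
Op 6: ROLLBACK: discarded pending []; in_txn=False
Op 7: UPDATE b=1 (auto-commit; committed b=1)
Op 8: BEGIN: in_txn=True, pending={}
Final committed: {b=1, c=3, d=1}

Answer: 1 3 1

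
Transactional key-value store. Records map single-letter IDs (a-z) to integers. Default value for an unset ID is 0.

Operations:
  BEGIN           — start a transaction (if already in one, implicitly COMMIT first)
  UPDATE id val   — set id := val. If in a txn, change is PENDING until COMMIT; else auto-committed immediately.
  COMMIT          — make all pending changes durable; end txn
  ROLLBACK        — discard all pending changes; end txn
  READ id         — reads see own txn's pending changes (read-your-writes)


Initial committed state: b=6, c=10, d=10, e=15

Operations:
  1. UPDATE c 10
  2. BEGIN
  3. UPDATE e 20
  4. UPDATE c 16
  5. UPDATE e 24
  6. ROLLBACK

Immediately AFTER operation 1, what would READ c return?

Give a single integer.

Initial committed: {b=6, c=10, d=10, e=15}
Op 1: UPDATE c=10 (auto-commit; committed c=10)
After op 1: visible(c) = 10 (pending={}, committed={b=6, c=10, d=10, e=15})

Answer: 10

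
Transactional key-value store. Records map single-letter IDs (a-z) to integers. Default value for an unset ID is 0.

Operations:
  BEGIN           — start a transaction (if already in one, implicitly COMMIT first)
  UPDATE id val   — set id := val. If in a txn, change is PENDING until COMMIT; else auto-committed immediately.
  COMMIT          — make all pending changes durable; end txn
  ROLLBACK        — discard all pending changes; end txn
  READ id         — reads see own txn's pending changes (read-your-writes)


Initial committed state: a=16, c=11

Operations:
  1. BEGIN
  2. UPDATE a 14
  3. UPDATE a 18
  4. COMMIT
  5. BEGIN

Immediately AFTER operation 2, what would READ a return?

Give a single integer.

Answer: 14

Derivation:
Initial committed: {a=16, c=11}
Op 1: BEGIN: in_txn=True, pending={}
Op 2: UPDATE a=14 (pending; pending now {a=14})
After op 2: visible(a) = 14 (pending={a=14}, committed={a=16, c=11})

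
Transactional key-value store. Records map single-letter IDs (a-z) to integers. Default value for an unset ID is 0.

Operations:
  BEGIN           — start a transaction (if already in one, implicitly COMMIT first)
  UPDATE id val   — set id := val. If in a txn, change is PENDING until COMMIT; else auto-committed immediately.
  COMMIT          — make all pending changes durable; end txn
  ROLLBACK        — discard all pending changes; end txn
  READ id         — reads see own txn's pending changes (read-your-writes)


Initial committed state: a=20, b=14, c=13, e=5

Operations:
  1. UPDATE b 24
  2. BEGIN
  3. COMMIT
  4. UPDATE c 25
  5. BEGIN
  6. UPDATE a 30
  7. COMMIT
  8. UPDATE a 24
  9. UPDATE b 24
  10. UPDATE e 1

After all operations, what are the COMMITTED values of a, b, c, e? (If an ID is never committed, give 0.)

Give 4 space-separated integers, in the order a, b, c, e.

Answer: 24 24 25 1

Derivation:
Initial committed: {a=20, b=14, c=13, e=5}
Op 1: UPDATE b=24 (auto-commit; committed b=24)
Op 2: BEGIN: in_txn=True, pending={}
Op 3: COMMIT: merged [] into committed; committed now {a=20, b=24, c=13, e=5}
Op 4: UPDATE c=25 (auto-commit; committed c=25)
Op 5: BEGIN: in_txn=True, pending={}
Op 6: UPDATE a=30 (pending; pending now {a=30})
Op 7: COMMIT: merged ['a'] into committed; committed now {a=30, b=24, c=25, e=5}
Op 8: UPDATE a=24 (auto-commit; committed a=24)
Op 9: UPDATE b=24 (auto-commit; committed b=24)
Op 10: UPDATE e=1 (auto-commit; committed e=1)
Final committed: {a=24, b=24, c=25, e=1}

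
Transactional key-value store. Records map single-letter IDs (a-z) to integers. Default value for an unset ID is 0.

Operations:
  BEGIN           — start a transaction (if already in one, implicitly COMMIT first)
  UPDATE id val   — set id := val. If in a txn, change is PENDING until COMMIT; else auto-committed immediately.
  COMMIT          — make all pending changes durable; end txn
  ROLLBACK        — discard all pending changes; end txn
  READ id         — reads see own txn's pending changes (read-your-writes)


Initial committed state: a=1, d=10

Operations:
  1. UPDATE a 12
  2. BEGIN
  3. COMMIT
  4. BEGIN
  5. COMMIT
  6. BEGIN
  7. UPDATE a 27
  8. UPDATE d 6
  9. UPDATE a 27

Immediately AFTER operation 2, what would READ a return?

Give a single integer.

Initial committed: {a=1, d=10}
Op 1: UPDATE a=12 (auto-commit; committed a=12)
Op 2: BEGIN: in_txn=True, pending={}
After op 2: visible(a) = 12 (pending={}, committed={a=12, d=10})

Answer: 12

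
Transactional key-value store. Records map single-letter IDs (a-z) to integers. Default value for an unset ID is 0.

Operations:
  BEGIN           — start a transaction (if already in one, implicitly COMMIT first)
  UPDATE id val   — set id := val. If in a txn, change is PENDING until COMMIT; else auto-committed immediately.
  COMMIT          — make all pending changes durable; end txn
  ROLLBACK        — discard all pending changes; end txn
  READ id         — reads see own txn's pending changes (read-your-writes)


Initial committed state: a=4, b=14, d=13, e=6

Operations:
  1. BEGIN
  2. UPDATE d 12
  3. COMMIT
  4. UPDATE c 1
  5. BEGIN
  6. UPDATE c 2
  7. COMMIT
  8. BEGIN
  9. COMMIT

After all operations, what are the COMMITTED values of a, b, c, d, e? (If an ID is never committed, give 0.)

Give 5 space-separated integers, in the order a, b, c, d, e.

Initial committed: {a=4, b=14, d=13, e=6}
Op 1: BEGIN: in_txn=True, pending={}
Op 2: UPDATE d=12 (pending; pending now {d=12})
Op 3: COMMIT: merged ['d'] into committed; committed now {a=4, b=14, d=12, e=6}
Op 4: UPDATE c=1 (auto-commit; committed c=1)
Op 5: BEGIN: in_txn=True, pending={}
Op 6: UPDATE c=2 (pending; pending now {c=2})
Op 7: COMMIT: merged ['c'] into committed; committed now {a=4, b=14, c=2, d=12, e=6}
Op 8: BEGIN: in_txn=True, pending={}
Op 9: COMMIT: merged [] into committed; committed now {a=4, b=14, c=2, d=12, e=6}
Final committed: {a=4, b=14, c=2, d=12, e=6}

Answer: 4 14 2 12 6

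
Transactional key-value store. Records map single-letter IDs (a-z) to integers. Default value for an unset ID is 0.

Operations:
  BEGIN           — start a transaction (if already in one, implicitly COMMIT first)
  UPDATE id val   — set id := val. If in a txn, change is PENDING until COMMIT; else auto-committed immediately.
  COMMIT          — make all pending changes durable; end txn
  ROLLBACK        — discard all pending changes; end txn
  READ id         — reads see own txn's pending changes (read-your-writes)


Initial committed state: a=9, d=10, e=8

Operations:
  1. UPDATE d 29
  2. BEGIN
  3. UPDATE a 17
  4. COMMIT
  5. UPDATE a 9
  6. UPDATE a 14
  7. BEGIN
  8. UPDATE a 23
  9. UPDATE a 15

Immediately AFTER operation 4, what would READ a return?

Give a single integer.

Initial committed: {a=9, d=10, e=8}
Op 1: UPDATE d=29 (auto-commit; committed d=29)
Op 2: BEGIN: in_txn=True, pending={}
Op 3: UPDATE a=17 (pending; pending now {a=17})
Op 4: COMMIT: merged ['a'] into committed; committed now {a=17, d=29, e=8}
After op 4: visible(a) = 17 (pending={}, committed={a=17, d=29, e=8})

Answer: 17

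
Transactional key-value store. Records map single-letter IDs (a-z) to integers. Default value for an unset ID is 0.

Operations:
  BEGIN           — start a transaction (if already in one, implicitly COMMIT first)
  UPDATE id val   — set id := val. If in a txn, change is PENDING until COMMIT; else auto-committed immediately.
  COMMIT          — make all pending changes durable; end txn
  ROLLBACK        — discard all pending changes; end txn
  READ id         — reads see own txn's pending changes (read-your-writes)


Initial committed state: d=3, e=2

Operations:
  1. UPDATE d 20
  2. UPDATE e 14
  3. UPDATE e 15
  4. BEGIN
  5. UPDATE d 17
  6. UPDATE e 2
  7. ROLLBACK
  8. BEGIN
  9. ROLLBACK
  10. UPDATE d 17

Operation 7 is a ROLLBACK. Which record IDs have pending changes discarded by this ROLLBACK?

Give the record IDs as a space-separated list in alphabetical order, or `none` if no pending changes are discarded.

Answer: d e

Derivation:
Initial committed: {d=3, e=2}
Op 1: UPDATE d=20 (auto-commit; committed d=20)
Op 2: UPDATE e=14 (auto-commit; committed e=14)
Op 3: UPDATE e=15 (auto-commit; committed e=15)
Op 4: BEGIN: in_txn=True, pending={}
Op 5: UPDATE d=17 (pending; pending now {d=17})
Op 6: UPDATE e=2 (pending; pending now {d=17, e=2})
Op 7: ROLLBACK: discarded pending ['d', 'e']; in_txn=False
Op 8: BEGIN: in_txn=True, pending={}
Op 9: ROLLBACK: discarded pending []; in_txn=False
Op 10: UPDATE d=17 (auto-commit; committed d=17)
ROLLBACK at op 7 discards: ['d', 'e']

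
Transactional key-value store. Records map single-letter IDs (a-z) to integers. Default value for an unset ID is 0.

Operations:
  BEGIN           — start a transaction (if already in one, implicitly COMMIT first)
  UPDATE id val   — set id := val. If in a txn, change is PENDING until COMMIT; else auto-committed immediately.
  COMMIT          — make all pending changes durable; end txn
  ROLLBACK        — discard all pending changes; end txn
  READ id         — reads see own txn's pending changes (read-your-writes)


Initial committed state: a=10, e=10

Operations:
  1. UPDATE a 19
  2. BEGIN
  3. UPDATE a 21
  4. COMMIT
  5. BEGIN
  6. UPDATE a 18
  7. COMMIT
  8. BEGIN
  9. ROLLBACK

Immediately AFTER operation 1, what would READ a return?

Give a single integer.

Answer: 19

Derivation:
Initial committed: {a=10, e=10}
Op 1: UPDATE a=19 (auto-commit; committed a=19)
After op 1: visible(a) = 19 (pending={}, committed={a=19, e=10})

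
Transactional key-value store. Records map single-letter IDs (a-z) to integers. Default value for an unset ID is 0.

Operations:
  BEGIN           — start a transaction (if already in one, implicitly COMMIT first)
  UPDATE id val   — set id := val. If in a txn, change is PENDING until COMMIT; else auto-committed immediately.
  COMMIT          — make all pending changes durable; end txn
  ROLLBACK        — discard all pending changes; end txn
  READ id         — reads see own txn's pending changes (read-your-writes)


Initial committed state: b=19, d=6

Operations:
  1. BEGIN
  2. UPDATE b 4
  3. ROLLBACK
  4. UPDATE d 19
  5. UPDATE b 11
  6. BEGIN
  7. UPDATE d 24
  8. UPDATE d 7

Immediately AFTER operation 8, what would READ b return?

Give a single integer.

Answer: 11

Derivation:
Initial committed: {b=19, d=6}
Op 1: BEGIN: in_txn=True, pending={}
Op 2: UPDATE b=4 (pending; pending now {b=4})
Op 3: ROLLBACK: discarded pending ['b']; in_txn=False
Op 4: UPDATE d=19 (auto-commit; committed d=19)
Op 5: UPDATE b=11 (auto-commit; committed b=11)
Op 6: BEGIN: in_txn=True, pending={}
Op 7: UPDATE d=24 (pending; pending now {d=24})
Op 8: UPDATE d=7 (pending; pending now {d=7})
After op 8: visible(b) = 11 (pending={d=7}, committed={b=11, d=19})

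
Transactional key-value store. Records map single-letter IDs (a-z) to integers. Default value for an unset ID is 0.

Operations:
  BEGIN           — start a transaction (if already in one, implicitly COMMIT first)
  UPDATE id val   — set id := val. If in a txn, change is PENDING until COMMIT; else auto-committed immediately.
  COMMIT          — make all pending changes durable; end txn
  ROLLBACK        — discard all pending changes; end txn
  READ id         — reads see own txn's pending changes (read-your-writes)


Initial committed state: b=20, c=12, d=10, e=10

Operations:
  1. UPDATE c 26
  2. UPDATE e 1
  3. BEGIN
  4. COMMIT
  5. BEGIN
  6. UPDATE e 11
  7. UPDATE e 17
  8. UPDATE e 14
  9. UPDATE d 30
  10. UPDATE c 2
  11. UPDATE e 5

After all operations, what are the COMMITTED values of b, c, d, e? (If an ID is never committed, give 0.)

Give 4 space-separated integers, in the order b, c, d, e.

Initial committed: {b=20, c=12, d=10, e=10}
Op 1: UPDATE c=26 (auto-commit; committed c=26)
Op 2: UPDATE e=1 (auto-commit; committed e=1)
Op 3: BEGIN: in_txn=True, pending={}
Op 4: COMMIT: merged [] into committed; committed now {b=20, c=26, d=10, e=1}
Op 5: BEGIN: in_txn=True, pending={}
Op 6: UPDATE e=11 (pending; pending now {e=11})
Op 7: UPDATE e=17 (pending; pending now {e=17})
Op 8: UPDATE e=14 (pending; pending now {e=14})
Op 9: UPDATE d=30 (pending; pending now {d=30, e=14})
Op 10: UPDATE c=2 (pending; pending now {c=2, d=30, e=14})
Op 11: UPDATE e=5 (pending; pending now {c=2, d=30, e=5})
Final committed: {b=20, c=26, d=10, e=1}

Answer: 20 26 10 1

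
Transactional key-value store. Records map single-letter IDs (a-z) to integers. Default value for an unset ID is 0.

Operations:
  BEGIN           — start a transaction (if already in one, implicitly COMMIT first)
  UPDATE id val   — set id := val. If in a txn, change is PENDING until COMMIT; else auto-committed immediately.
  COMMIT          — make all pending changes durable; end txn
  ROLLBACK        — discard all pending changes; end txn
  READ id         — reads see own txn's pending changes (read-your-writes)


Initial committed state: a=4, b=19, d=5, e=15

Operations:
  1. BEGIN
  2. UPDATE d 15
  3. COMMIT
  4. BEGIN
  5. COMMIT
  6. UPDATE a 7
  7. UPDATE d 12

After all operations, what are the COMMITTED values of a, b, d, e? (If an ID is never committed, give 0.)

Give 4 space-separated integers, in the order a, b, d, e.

Initial committed: {a=4, b=19, d=5, e=15}
Op 1: BEGIN: in_txn=True, pending={}
Op 2: UPDATE d=15 (pending; pending now {d=15})
Op 3: COMMIT: merged ['d'] into committed; committed now {a=4, b=19, d=15, e=15}
Op 4: BEGIN: in_txn=True, pending={}
Op 5: COMMIT: merged [] into committed; committed now {a=4, b=19, d=15, e=15}
Op 6: UPDATE a=7 (auto-commit; committed a=7)
Op 7: UPDATE d=12 (auto-commit; committed d=12)
Final committed: {a=7, b=19, d=12, e=15}

Answer: 7 19 12 15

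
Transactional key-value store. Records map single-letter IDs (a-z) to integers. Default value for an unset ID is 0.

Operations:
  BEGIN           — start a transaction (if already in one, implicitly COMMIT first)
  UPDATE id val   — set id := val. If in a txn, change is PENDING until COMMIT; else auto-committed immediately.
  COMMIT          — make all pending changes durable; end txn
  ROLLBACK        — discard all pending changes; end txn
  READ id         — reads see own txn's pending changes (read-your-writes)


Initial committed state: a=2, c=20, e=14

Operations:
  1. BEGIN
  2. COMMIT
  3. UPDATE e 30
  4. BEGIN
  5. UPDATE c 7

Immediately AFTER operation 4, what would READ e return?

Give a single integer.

Answer: 30

Derivation:
Initial committed: {a=2, c=20, e=14}
Op 1: BEGIN: in_txn=True, pending={}
Op 2: COMMIT: merged [] into committed; committed now {a=2, c=20, e=14}
Op 3: UPDATE e=30 (auto-commit; committed e=30)
Op 4: BEGIN: in_txn=True, pending={}
After op 4: visible(e) = 30 (pending={}, committed={a=2, c=20, e=30})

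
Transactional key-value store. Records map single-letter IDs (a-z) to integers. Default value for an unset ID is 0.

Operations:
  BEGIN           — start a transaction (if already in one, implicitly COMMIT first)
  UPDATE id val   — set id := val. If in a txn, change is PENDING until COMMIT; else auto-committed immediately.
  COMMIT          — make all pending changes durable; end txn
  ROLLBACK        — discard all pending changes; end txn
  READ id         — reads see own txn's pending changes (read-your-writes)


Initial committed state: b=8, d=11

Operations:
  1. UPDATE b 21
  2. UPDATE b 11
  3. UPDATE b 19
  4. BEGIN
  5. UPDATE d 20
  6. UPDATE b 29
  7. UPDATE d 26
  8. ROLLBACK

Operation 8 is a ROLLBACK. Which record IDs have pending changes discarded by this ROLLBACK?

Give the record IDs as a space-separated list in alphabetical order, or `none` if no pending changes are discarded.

Answer: b d

Derivation:
Initial committed: {b=8, d=11}
Op 1: UPDATE b=21 (auto-commit; committed b=21)
Op 2: UPDATE b=11 (auto-commit; committed b=11)
Op 3: UPDATE b=19 (auto-commit; committed b=19)
Op 4: BEGIN: in_txn=True, pending={}
Op 5: UPDATE d=20 (pending; pending now {d=20})
Op 6: UPDATE b=29 (pending; pending now {b=29, d=20})
Op 7: UPDATE d=26 (pending; pending now {b=29, d=26})
Op 8: ROLLBACK: discarded pending ['b', 'd']; in_txn=False
ROLLBACK at op 8 discards: ['b', 'd']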